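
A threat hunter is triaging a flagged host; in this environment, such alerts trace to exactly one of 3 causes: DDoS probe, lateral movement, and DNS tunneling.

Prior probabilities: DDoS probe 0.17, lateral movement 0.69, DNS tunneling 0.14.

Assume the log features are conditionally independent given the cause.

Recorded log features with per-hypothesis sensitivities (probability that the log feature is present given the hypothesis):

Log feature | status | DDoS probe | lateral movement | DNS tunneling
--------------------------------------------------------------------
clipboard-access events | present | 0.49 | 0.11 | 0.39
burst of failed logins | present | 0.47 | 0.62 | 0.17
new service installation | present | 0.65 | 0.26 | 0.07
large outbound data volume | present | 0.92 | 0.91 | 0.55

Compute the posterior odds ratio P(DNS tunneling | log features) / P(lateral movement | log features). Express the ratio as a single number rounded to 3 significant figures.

The normalizing constant cancels in an odds ratio, so compute prior × likelihood for the two hypotheses only:
  DNS tunneling: 0.14 × 0.39 × 0.17 × 0.07 × 0.55 = 0.00035736
  lateral movement: 0.69 × 0.11 × 0.62 × 0.26 × 0.91 = 0.011134
Posterior odds = 0.00035736 / 0.011134 ≈ 0.0321.

0.0321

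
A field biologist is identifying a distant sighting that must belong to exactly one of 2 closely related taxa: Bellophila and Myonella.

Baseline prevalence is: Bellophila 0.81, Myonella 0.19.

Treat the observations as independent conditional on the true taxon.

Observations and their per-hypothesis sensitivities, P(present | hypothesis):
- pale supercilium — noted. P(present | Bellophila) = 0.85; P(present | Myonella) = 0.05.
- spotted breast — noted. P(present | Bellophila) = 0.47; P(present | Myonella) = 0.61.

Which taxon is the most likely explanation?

Bellophila

Multiply each prior by the joint likelihood of the evidence pattern:
  Bellophila: 0.81 × 0.85 × 0.47 = 0.32359
  Myonella: 0.19 × 0.05 × 0.61 = 0.005795
The unnormalized weights sum to 0.32939.
P(Bellophila | evidence) ≈ 0.32359 / 0.32939 ≈ 0.982
P(Myonella | evidence) ≈ 0.005795 / 0.32939 ≈ 0.018
The largest is 0.982, so Bellophila is most probable.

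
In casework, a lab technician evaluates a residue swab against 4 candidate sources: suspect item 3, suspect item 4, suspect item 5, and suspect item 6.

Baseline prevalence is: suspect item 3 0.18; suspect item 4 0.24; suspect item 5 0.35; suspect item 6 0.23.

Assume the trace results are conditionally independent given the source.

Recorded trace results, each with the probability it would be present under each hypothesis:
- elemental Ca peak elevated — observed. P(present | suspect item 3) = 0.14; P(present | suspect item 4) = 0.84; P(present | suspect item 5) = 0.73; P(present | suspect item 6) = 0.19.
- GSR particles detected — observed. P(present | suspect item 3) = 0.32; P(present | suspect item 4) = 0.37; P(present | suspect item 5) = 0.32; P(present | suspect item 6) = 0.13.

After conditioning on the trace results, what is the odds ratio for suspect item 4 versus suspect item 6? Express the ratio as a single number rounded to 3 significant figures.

13.1

Posterior odds equal prior odds times the likelihood ratio; only the two competing hypotheses matter.
  suspect item 4: 0.24 × 0.84 × 0.37 = 0.074592
  suspect item 6: 0.23 × 0.19 × 0.13 = 0.005681
Posterior odds = 0.074592 / 0.005681 ≈ 13.1.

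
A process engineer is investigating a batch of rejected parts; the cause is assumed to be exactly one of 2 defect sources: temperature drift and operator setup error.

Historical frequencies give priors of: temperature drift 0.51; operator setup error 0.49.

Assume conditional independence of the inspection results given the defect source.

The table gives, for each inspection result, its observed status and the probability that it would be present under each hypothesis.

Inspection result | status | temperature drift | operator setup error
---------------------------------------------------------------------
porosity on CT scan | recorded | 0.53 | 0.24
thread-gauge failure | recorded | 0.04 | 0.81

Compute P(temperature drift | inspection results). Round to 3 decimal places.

Multiply each prior by the joint likelihood of the inspection result pattern:
  temperature drift: 0.51 × 0.53 × 0.04 = 0.010812
  operator setup error: 0.49 × 0.24 × 0.81 = 0.095256
Marginal likelihood of the evidence = 0.10607.
P(temperature drift | evidence) = 0.010812 / 0.10607 ≈ 0.102.

0.102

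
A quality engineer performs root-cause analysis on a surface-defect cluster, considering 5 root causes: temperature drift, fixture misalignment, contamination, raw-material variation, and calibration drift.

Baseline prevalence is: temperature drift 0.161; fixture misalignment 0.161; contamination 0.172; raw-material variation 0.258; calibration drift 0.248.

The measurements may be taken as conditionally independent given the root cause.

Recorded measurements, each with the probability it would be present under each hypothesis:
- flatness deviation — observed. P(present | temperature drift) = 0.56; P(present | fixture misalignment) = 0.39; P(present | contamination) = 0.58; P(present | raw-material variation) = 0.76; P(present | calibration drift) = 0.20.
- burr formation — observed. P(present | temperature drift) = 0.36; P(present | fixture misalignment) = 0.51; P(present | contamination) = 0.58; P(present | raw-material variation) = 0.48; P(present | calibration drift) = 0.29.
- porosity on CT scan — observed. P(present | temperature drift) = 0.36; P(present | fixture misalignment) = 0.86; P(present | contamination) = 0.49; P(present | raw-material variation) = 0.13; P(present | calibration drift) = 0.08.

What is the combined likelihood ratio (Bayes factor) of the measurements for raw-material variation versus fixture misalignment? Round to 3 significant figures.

The Bayes factor is the ratio of the joint likelihoods of the measurement pattern under the two hypotheses.
  raw-material variation: 0.76 × 0.48 × 0.13 = 0.047424
  fixture misalignment: 0.39 × 0.51 × 0.86 = 0.17105
Bayes factor = 0.047424 / 0.17105 ≈ 0.277

0.277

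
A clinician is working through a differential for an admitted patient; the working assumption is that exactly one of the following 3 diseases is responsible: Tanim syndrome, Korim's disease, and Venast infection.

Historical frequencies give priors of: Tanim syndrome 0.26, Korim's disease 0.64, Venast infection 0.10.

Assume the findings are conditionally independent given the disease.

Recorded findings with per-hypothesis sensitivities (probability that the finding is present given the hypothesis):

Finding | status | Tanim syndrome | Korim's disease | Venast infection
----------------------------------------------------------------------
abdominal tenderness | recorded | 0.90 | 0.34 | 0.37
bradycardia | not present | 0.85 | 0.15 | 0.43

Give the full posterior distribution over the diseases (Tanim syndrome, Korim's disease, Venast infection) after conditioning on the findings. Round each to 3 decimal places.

By Bayes' rule with conditional independence, the unnormalized weight for each hypothesis is prior × ∏ likelihoods (using 1 − P(present | H) for each absent finding):
  Tanim syndrome: 0.26 × 0.90 × (1 − 0.85) = 0.0351
  Korim's disease: 0.64 × 0.34 × (1 − 0.15) = 0.18496
  Venast infection: 0.10 × 0.37 × (1 − 0.43) = 0.02109
Normalizing constant Z = 0.0351 + 0.18496 + 0.02109 = 0.24115.
P(Tanim syndrome | evidence) = 0.0351 / 0.24115 ≈ 0.146
P(Korim's disease | evidence) = 0.18496 / 0.24115 ≈ 0.767
P(Venast infection | evidence) = 0.02109 / 0.24115 ≈ 0.087

0.146, 0.767, 0.087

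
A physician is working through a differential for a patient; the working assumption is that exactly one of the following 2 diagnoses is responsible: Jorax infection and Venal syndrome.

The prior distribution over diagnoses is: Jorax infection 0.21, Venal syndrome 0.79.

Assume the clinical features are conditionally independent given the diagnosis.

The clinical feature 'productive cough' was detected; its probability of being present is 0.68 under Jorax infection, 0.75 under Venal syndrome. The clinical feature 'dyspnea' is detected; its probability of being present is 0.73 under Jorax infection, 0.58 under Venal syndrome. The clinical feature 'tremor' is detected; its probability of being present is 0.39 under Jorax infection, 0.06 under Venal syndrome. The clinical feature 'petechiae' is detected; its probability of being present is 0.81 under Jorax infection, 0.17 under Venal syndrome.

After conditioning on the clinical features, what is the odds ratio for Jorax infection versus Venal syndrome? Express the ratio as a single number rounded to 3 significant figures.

The normalizing constant cancels in an odds ratio, so compute prior × likelihood for the two hypotheses only:
  Jorax infection: 0.21 × 0.68 × 0.73 × 0.39 × 0.81 = 0.032931
  Venal syndrome: 0.79 × 0.75 × 0.58 × 0.06 × 0.17 = 0.0035052
Posterior odds = 0.032931 / 0.0035052 ≈ 9.39.

9.39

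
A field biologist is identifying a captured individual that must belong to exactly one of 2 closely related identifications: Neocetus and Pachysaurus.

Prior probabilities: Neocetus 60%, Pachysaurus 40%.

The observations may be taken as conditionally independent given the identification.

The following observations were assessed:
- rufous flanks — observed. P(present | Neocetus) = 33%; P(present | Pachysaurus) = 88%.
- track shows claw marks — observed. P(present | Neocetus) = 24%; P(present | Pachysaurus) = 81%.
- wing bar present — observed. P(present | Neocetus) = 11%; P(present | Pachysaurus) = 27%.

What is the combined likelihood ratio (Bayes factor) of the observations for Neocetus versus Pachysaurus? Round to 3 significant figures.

Take the product of per-observation likelihoods under each hypothesis, then divide.
  Neocetus: 0.33 × 0.24 × 0.11 = 0.008712
  Pachysaurus: 0.88 × 0.81 × 0.27 = 0.19246
Bayes factor = 0.008712 / 0.19246 ≈ 0.0453

0.0453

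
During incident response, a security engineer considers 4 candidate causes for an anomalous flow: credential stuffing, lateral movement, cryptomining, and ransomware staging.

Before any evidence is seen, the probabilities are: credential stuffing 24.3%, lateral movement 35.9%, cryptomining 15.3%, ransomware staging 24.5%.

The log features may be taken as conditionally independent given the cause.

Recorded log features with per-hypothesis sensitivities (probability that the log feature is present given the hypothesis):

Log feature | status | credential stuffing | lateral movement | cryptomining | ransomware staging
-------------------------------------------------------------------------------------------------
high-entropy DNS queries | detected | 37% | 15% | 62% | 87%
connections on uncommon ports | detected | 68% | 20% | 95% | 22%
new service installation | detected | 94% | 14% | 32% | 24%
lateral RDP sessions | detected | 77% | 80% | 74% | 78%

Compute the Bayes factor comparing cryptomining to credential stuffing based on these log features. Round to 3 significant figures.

Take the product of per-log feature likelihoods under each hypothesis, then divide.
  cryptomining: 0.62 × 0.95 × 0.32 × 0.74 = 0.13948
  credential stuffing: 0.37 × 0.68 × 0.94 × 0.77 = 0.18211
Bayes factor = 0.13948 / 0.18211 ≈ 0.766

0.766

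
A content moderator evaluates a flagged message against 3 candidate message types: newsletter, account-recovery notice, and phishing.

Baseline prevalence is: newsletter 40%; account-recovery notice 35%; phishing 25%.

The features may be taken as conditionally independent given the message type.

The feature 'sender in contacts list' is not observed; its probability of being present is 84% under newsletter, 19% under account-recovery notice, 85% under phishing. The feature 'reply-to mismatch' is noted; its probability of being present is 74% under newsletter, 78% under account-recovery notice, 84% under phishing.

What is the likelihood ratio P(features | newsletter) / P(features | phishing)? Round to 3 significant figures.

The Bayes factor is the ratio of the joint likelihoods of the feature pattern under the two hypotheses (using 1 − P(present | H) for each absent feature).
  newsletter: (1 − 0.84) × 0.74 = 0.1184
  phishing: (1 − 0.85) × 0.84 = 0.126
Bayes factor = 0.1184 / 0.126 ≈ 0.940

0.940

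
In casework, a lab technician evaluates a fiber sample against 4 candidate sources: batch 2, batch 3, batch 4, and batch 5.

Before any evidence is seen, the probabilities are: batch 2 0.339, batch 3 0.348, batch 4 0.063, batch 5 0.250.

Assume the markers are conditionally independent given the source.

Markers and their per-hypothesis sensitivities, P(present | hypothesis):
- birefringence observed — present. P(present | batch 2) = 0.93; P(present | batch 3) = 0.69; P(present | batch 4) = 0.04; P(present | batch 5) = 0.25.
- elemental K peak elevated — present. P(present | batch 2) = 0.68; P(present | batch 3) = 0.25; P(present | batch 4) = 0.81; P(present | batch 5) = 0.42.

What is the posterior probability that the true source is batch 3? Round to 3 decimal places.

By Bayes' rule with conditional independence, the unnormalized weight for each hypothesis is prior × ∏ likelihoods:
  batch 2: 0.339 × 0.93 × 0.68 = 0.21438
  batch 3: 0.348 × 0.69 × 0.25 = 0.06003
  batch 4: 0.063 × 0.04 × 0.81 = 0.0020412
  batch 5: 0.250 × 0.25 × 0.42 = 0.02625
Marginal likelihood of the evidence = 0.3027.
P(batch 3 | evidence) = 0.06003 / 0.3027 ≈ 0.198.

0.198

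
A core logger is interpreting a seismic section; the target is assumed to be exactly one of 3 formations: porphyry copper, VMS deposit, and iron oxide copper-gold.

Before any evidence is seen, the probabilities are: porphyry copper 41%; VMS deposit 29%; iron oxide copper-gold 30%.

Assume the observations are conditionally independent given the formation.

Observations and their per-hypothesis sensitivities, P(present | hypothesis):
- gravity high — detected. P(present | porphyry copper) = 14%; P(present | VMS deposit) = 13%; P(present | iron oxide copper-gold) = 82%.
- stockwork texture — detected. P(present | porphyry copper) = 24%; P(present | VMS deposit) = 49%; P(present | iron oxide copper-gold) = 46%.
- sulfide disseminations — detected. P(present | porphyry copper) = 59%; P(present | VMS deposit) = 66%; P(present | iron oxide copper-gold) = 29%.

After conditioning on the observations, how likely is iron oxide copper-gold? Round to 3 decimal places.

0.618

By Bayes' rule with conditional independence, the unnormalized weight for each hypothesis is prior × ∏ likelihoods:
  porphyry copper: 0.41 × 0.14 × 0.24 × 0.59 = 0.0081278
  VMS deposit: 0.29 × 0.13 × 0.49 × 0.66 = 0.012192
  iron oxide copper-gold: 0.30 × 0.82 × 0.46 × 0.29 = 0.032816
Normalizing constant Z = 0.0081278 + 0.012192 + 0.032816 = 0.053136.
P(iron oxide copper-gold | evidence) = 0.032816 / 0.053136 ≈ 0.618.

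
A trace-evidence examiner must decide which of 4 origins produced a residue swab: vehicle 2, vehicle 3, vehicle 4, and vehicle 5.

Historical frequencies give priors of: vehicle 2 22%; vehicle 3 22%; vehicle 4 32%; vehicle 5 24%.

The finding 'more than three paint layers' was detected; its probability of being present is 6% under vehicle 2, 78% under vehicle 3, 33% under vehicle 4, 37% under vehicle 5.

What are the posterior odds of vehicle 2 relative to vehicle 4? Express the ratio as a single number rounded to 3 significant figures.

0.125

Unnormalized posterior weight (prior times the finding likelihood) for each of the two hypotheses:
  vehicle 2: 0.22 × 0.06 = 0.0132
  vehicle 4: 0.32 × 0.33 = 0.1056
Posterior odds = 0.0132 / 0.1056 ≈ 0.125.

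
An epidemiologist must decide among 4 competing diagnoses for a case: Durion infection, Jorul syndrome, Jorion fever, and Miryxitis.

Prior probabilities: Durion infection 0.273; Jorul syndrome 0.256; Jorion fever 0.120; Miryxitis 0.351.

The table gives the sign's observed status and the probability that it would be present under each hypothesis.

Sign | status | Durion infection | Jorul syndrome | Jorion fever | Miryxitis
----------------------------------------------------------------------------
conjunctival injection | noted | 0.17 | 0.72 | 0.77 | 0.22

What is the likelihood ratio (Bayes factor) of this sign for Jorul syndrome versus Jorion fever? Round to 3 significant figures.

0.935

The Bayes factor is the ratio of the two likelihoods.
  Jorul syndrome: 0.72
  Jorion fever: 0.77
Bayes factor = 0.72 / 0.77 ≈ 0.935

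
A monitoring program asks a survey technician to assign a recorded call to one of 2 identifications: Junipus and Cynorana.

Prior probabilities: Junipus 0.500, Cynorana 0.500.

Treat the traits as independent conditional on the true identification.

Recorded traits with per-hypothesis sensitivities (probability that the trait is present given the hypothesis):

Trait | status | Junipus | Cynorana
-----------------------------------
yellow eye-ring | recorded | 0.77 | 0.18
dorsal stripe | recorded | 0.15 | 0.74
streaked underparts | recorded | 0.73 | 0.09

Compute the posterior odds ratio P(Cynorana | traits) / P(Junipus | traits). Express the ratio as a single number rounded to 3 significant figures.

0.142

The normalizing constant cancels in an odds ratio, so compute prior × likelihood for the two hypotheses only:
  Cynorana: 0.500 × 0.18 × 0.74 × 0.09 = 0.005994
  Junipus: 0.500 × 0.77 × 0.15 × 0.73 = 0.042157
Odds(Cynorana : Junipus) = 0.005994 / 0.042157 ≈ 0.142.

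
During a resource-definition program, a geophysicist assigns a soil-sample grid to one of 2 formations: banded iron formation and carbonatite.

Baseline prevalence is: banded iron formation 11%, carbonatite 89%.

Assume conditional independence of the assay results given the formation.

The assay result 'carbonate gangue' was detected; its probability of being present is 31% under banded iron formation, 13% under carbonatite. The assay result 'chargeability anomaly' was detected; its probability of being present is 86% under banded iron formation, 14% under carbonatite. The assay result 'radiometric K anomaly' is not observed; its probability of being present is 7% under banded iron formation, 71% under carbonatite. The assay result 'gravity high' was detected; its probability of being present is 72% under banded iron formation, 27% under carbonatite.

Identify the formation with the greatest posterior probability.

Multiply each prior by the joint likelihood of the assay result pattern (using 1 − P(present | H) for each absent assay result):
  banded iron formation: 0.11 × 0.31 × 0.86 × (1 − 0.07) × 0.72 = 0.019637
  carbonatite: 0.89 × 0.13 × 0.14 × (1 − 0.71) × 0.27 = 0.0012683
Normalizing constant Z = 0.019637 + 0.0012683 = 0.020905.
P(banded iron formation | evidence) ≈ 0.019637 / 0.020905 ≈ 0.939
P(carbonatite | evidence) ≈ 0.0012683 / 0.020905 ≈ 0.061
The largest is 0.939, so banded iron formation is most probable.

banded iron formation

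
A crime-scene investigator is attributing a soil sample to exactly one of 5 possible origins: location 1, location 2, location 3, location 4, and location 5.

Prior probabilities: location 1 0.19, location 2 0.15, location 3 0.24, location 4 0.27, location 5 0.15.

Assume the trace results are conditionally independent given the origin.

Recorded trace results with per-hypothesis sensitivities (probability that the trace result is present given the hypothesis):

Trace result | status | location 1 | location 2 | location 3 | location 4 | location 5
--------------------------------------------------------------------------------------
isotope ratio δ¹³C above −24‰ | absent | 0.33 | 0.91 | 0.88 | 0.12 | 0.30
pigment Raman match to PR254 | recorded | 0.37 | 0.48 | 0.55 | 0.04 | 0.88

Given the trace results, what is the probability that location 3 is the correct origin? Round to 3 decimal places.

By Bayes' rule with conditional independence, the unnormalized weight for each hypothesis is prior × ∏ likelihoods (using 1 − P(present | H) for each absent trace result):
  location 1: 0.19 × (1 − 0.33) × 0.37 = 0.047101
  location 2: 0.15 × (1 − 0.91) × 0.48 = 0.00648
  location 3: 0.24 × (1 − 0.88) × 0.55 = 0.01584
  location 4: 0.27 × (1 − 0.12) × 0.04 = 0.009504
  location 5: 0.15 × (1 − 0.30) × 0.88 = 0.0924
Normalizing constant Z = 0.047101 + 0.00648 + 0.01584 + 0.009504 + 0.0924 = 0.17132.
P(location 3 | evidence) = 0.01584 / 0.17132 ≈ 0.092.

0.092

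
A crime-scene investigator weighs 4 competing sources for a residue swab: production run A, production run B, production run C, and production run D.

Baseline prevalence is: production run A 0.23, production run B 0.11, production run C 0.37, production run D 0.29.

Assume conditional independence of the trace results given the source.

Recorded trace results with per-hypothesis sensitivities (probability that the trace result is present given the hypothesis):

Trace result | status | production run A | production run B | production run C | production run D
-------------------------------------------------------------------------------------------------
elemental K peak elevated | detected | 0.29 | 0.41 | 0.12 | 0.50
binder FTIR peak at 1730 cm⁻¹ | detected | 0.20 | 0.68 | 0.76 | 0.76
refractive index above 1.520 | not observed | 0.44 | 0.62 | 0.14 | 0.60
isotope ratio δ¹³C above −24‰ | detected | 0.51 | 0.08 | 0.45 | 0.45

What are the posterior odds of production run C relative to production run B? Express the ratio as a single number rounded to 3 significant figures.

14.0

Unnormalized posterior weight (prior times the trace result likelihoods) for each of the two hypotheses (using 1 − P(present | H) for each absent trace result):
  production run C: 0.37 × 0.12 × 0.76 × (1 − 0.14) × 0.45 = 0.013059
  production run B: 0.11 × 0.41 × 0.68 × (1 − 0.62) × 0.08 = 0.00093231
Posterior odds = 0.013059 / 0.00093231 ≈ 14.0.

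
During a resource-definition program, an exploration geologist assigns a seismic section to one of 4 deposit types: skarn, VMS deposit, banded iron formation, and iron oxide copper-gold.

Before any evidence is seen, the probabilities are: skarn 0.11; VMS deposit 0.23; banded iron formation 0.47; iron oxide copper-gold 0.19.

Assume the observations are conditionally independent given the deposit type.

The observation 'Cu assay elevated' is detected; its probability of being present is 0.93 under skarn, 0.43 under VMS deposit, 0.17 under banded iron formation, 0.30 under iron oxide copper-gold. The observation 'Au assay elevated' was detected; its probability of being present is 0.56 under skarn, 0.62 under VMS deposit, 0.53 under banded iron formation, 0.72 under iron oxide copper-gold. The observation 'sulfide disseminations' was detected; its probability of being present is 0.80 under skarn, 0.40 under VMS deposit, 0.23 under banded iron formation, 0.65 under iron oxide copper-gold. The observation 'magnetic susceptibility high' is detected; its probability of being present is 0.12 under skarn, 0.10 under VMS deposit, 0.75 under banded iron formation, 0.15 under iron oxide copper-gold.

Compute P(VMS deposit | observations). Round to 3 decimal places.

For each hypothesis, the unnormalized posterior weight is prior × product of the observation likelihoods:
  skarn: 0.11 × 0.93 × 0.56 × 0.80 × 0.12 = 0.0054996
  VMS deposit: 0.23 × 0.43 × 0.62 × 0.40 × 0.10 = 0.0024527
  banded iron formation: 0.47 × 0.17 × 0.53 × 0.23 × 0.75 = 0.0073049
  iron oxide copper-gold: 0.19 × 0.30 × 0.72 × 0.65 × 0.15 = 0.0040014
The unnormalized weights sum to 0.019259.
P(VMS deposit | evidence) = 0.0024527 / 0.019259 ≈ 0.127.

0.127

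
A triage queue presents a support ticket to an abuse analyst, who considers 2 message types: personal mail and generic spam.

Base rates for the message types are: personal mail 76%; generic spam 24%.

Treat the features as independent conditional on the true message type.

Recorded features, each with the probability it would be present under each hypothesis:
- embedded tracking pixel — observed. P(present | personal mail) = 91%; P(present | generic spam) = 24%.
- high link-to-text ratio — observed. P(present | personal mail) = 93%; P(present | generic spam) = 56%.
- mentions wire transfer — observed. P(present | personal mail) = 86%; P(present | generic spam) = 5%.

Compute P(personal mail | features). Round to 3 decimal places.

Multiply each prior by the joint likelihood of the feature pattern:
  personal mail: 0.76 × 0.91 × 0.93 × 0.86 = 0.55314
  generic spam: 0.24 × 0.24 × 0.56 × 0.05 = 0.0016128
Marginal likelihood of the evidence = 0.55475.
P(personal mail | evidence) = 0.55314 / 0.55475 ≈ 0.997.

0.997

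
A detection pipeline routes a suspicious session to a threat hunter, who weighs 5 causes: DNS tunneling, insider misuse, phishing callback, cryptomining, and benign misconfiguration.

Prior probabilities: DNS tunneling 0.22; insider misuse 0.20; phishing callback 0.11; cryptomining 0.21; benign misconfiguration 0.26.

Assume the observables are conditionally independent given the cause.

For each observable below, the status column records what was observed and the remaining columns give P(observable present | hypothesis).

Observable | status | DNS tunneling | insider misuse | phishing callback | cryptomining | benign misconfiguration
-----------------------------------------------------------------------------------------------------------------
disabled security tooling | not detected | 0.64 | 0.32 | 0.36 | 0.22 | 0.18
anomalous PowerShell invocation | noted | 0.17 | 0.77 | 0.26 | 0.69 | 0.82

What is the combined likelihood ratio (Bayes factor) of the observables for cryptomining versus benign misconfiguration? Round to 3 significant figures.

0.800

Take the product of per-observable likelihoods under each hypothesis (using 1 − P(present | H) for each absent observable), then divide.
  cryptomining: (1 − 0.22) × 0.69 = 0.5382
  benign misconfiguration: (1 − 0.18) × 0.82 = 0.6724
Bayes factor = 0.5382 / 0.6724 ≈ 0.800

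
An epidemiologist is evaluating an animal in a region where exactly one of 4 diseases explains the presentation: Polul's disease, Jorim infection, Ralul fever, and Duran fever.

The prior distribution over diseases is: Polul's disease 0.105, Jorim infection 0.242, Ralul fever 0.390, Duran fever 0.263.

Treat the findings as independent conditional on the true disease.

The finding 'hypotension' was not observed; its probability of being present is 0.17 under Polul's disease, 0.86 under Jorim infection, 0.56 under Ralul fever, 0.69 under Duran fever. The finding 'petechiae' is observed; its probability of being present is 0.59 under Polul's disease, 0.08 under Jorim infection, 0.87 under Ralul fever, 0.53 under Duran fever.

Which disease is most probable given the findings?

Ralul fever

By Bayes' rule with conditional independence, the unnormalized weight for each hypothesis is prior × ∏ likelihoods (using 1 − P(present | H) for each absent finding):
  Polul's disease: 0.105 × (1 − 0.17) × 0.59 = 0.051418
  Jorim infection: 0.242 × (1 − 0.86) × 0.08 = 0.0027104
  Ralul fever: 0.390 × (1 − 0.56) × 0.87 = 0.14929
  Duran fever: 0.263 × (1 − 0.69) × 0.53 = 0.043211
Normalizing constant Z = 0.051418 + 0.0027104 + 0.14929 + 0.043211 = 0.24663.
P(Polul's disease | evidence) ≈ 0.051418 / 0.24663 ≈ 0.208
P(Jorim infection | evidence) ≈ 0.0027104 / 0.24663 ≈ 0.011
P(Ralul fever | evidence) ≈ 0.14929 / 0.24663 ≈ 0.605
P(Duran fever | evidence) ≈ 0.043211 / 0.24663 ≈ 0.175
The largest is 0.605, so Ralul fever is most probable.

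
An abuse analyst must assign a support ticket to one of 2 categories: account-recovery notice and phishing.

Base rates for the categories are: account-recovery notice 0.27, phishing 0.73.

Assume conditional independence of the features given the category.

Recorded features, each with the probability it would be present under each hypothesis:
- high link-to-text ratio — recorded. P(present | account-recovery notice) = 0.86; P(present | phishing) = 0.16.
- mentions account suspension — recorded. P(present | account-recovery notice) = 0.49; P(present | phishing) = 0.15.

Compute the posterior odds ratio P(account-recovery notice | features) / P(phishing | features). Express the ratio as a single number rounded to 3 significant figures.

6.49

The normalizing constant cancels in an odds ratio, so compute prior × likelihood for the two hypotheses only:
  account-recovery notice: 0.27 × 0.86 × 0.49 = 0.11378
  phishing: 0.73 × 0.16 × 0.15 = 0.01752
Posterior odds = 0.11378 / 0.01752 ≈ 6.49.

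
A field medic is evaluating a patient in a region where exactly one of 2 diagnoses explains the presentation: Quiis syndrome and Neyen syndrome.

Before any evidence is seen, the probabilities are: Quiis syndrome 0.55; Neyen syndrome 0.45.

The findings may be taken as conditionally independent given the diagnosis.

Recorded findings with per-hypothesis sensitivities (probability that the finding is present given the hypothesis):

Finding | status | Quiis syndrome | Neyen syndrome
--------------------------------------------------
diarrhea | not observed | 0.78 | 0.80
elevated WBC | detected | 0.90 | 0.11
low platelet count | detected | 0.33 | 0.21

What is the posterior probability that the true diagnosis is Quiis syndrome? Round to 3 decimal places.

By Bayes' rule with conditional independence, the unnormalized weight for each hypothesis is prior × ∏ likelihoods (using 1 − P(present | H) for each absent finding):
  Quiis syndrome: 0.55 × (1 − 0.78) × 0.90 × 0.33 = 0.035937
  Neyen syndrome: 0.45 × (1 − 0.80) × 0.11 × 0.21 = 0.002079
Marginal likelihood of the evidence = 0.038016.
P(Quiis syndrome | evidence) = 0.035937 / 0.038016 ≈ 0.945.

0.945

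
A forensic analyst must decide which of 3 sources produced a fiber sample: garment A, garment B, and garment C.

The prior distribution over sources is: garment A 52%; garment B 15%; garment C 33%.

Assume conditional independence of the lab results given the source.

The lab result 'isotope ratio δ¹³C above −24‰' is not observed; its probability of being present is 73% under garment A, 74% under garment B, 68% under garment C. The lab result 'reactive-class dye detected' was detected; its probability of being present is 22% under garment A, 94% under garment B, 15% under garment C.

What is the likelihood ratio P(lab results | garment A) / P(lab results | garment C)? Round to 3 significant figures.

Joint likelihood of the lab result pattern under each hypothesis (using 1 − P(present | H) for each absent lab result):
  garment A: (1 − 0.73) × 0.22 = 0.0594
  garment C: (1 − 0.68) × 0.15 = 0.048
Bayes factor = 0.0594 / 0.048 ≈ 1.24

1.24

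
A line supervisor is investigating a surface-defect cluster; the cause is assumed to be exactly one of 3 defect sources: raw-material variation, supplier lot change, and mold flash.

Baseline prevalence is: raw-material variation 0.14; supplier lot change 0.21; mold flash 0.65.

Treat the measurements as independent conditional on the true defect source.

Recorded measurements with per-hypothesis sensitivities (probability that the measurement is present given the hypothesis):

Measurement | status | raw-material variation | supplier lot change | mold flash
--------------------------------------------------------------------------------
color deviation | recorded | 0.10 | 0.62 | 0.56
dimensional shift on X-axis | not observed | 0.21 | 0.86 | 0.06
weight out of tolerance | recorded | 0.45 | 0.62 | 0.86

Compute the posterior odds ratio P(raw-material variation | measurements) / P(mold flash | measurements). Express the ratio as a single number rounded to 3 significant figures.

The normalizing constant cancels in an odds ratio, so compute prior × likelihood for the two hypotheses only (using 1 − P(present | H) for each absent measurement):
  raw-material variation: 0.14 × 0.10 × (1 − 0.21) × 0.45 = 0.004977
  mold flash: 0.65 × 0.56 × (1 − 0.06) × 0.86 = 0.29426
Posterior odds = 0.004977 / 0.29426 ≈ 0.0169.

0.0169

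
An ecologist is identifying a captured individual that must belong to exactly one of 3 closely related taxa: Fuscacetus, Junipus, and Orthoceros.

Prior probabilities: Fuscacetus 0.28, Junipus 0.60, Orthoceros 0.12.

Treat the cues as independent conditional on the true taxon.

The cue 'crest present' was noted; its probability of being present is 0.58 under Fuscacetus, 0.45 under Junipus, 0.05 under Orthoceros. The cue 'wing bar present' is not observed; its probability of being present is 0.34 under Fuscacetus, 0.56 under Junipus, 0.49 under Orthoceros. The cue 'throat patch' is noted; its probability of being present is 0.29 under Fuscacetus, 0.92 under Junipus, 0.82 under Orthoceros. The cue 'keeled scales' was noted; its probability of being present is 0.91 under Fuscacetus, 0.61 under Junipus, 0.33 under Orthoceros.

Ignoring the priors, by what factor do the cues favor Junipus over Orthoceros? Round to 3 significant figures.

16.1

Joint likelihood of the cue pattern under each hypothesis (using 1 − P(present | H) for each absent cue):
  Junipus: 0.45 × (1 − 0.56) × 0.92 × 0.61 = 0.11112
  Orthoceros: 0.05 × (1 − 0.49) × 0.82 × 0.33 = 0.0069003
Bayes factor = 0.11112 / 0.0069003 ≈ 16.1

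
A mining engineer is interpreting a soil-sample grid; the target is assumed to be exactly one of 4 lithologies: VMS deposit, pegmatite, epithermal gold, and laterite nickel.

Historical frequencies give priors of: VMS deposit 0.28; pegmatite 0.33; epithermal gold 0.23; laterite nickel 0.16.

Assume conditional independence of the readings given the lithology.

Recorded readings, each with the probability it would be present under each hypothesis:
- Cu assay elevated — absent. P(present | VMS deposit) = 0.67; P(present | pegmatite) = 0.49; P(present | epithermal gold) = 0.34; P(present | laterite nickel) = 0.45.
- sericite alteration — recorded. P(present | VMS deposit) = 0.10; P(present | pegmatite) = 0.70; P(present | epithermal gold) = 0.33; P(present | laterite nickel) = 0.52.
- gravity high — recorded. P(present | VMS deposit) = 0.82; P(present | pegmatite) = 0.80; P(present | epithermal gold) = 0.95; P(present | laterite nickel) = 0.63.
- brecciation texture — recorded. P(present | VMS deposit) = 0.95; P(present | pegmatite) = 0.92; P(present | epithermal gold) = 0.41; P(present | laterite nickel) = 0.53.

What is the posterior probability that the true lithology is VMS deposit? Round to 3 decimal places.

Multiply each prior by the joint likelihood of the reading pattern (using 1 − P(present | H) for each absent reading):
  VMS deposit: 0.28 × (1 − 0.67) × 0.10 × 0.82 × 0.95 = 0.007198
  pegmatite: 0.33 × (1 − 0.49) × 0.70 × 0.80 × 0.92 = 0.086708
  epithermal gold: 0.23 × (1 − 0.34) × 0.33 × 0.95 × 0.41 = 0.019512
  laterite nickel: 0.16 × (1 − 0.45) × 0.52 × 0.63 × 0.53 = 0.015279
Normalizing constant Z = 0.007198 + 0.086708 + 0.019512 + 0.015279 = 0.1287.
P(VMS deposit | evidence) = 0.007198 / 0.1287 ≈ 0.056.

0.056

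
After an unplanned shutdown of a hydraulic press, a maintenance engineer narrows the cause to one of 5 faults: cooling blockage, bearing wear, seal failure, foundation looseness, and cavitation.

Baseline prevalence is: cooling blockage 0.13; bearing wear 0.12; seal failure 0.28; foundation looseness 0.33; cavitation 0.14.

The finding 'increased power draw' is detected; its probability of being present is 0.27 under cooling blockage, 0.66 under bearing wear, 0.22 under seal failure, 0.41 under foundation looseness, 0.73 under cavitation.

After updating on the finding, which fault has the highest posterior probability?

foundation looseness

By Bayes' rule, the unnormalized weight for each hypothesis is prior × likelihood:
  cooling blockage: 0.13 × 0.27 = 0.0351
  bearing wear: 0.12 × 0.66 = 0.0792
  seal failure: 0.28 × 0.22 = 0.0616
  foundation looseness: 0.33 × 0.41 = 0.1353
  cavitation: 0.14 × 0.73 = 0.1022
Normalizing constant Z = 0.0351 + 0.0792 + 0.0616 + 0.1353 + 0.1022 = 0.4134.
P(cooling blockage | evidence) ≈ 0.0351 / 0.4134 ≈ 0.085
P(bearing wear | evidence) ≈ 0.0792 / 0.4134 ≈ 0.192
P(seal failure | evidence) ≈ 0.0616 / 0.4134 ≈ 0.149
P(foundation looseness | evidence) ≈ 0.1353 / 0.4134 ≈ 0.327
P(cavitation | evidence) ≈ 0.1022 / 0.4134 ≈ 0.247
The largest is 0.327, so foundation looseness is most probable.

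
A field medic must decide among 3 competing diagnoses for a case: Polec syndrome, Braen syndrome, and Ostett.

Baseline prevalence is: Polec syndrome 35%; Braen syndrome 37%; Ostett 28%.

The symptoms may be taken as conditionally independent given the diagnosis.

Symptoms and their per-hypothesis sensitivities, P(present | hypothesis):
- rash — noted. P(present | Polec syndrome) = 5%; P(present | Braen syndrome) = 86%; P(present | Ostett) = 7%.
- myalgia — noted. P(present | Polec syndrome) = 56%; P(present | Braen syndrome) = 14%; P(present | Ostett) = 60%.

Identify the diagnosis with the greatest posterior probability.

By Bayes' rule with conditional independence, the unnormalized weight for each hypothesis is prior × ∏ likelihoods:
  Polec syndrome: 0.35 × 0.05 × 0.56 = 0.0098
  Braen syndrome: 0.37 × 0.86 × 0.14 = 0.044548
  Ostett: 0.28 × 0.07 × 0.60 = 0.01176
Marginal likelihood of the evidence = 0.066108.
P(Polec syndrome | evidence) ≈ 0.0098 / 0.066108 ≈ 0.148
P(Braen syndrome | evidence) ≈ 0.044548 / 0.066108 ≈ 0.674
P(Ostett | evidence) ≈ 0.01176 / 0.066108 ≈ 0.178
The largest is 0.674, so Braen syndrome is most probable.

Braen syndrome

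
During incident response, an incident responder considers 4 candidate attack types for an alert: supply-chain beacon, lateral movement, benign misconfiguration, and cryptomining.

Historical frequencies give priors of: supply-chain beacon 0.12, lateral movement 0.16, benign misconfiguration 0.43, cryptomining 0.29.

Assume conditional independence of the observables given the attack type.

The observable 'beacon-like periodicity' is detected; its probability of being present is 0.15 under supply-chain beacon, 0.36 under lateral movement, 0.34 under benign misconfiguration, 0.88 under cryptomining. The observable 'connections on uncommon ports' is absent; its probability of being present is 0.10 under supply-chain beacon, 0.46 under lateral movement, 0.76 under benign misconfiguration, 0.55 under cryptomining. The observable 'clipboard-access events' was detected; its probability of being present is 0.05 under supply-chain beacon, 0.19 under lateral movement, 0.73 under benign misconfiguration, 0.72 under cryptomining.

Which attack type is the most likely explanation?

Multiply each prior by the joint likelihood of the observable pattern (using 1 − P(present | H) for each absent observable):
  supply-chain beacon: 0.12 × 0.15 × (1 − 0.10) × 0.05 = 0.00081
  lateral movement: 0.16 × 0.36 × (1 − 0.46) × 0.19 = 0.0059098
  benign misconfiguration: 0.43 × 0.34 × (1 − 0.76) × 0.73 = 0.025614
  cryptomining: 0.29 × 0.88 × (1 − 0.55) × 0.72 = 0.082685
The unnormalized weights sum to 0.11502.
P(supply-chain beacon | evidence) ≈ 0.00081 / 0.11502 ≈ 0.007
P(lateral movement | evidence) ≈ 0.0059098 / 0.11502 ≈ 0.051
P(benign misconfiguration | evidence) ≈ 0.025614 / 0.11502 ≈ 0.223
P(cryptomining | evidence) ≈ 0.082685 / 0.11502 ≈ 0.719
The largest is 0.719, so cryptomining is most probable.

cryptomining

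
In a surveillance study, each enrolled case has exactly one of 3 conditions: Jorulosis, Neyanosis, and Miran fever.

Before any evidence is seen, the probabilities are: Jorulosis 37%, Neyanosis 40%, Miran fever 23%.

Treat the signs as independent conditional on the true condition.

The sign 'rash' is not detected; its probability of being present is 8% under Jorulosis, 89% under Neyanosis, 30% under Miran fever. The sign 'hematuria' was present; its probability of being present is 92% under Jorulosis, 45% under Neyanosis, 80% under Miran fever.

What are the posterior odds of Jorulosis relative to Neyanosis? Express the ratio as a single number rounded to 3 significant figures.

Unnormalized posterior weight (prior times the sign likelihoods) for each of the two hypotheses (using 1 − P(present | H) for each absent sign):
  Jorulosis: 0.37 × (1 − 0.08) × 0.92 = 0.31317
  Neyanosis: 0.40 × (1 − 0.89) × 0.45 = 0.0198
Posterior odds = 0.31317 / 0.0198 ≈ 15.8.

15.8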